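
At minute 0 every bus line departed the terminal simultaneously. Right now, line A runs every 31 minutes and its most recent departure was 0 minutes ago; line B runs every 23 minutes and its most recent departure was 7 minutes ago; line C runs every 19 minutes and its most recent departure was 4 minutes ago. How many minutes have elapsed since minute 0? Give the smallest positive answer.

The moduli are pairwise coprime; N = 31·23·19 = 13547.
N/31 = 437; 437 ≡ 3 (mod 31); 3·21 ≡ 1, so inverse 21.
N/23 = 589; 589 ≡ 14 (mod 23); 14·5 ≡ 1, so inverse 5.
N/19 = 713; 713 ≡ 10 (mod 19); 10·2 ≡ 1, so inverse 2.
t ≡ 0·437·21 + 7·589·5 + 4·713·2 = 26319.
26319 mod 13547 = 12772.

12772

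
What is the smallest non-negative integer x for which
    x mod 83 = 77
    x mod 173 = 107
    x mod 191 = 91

The moduli are pairwise coprime; N = 83·173·191 = 2742569.
N/83 = 33043; 33043 ≡ 9 (mod 83); 9·37 ≡ 1, so inverse 37.
N/173 = 15853; 15853 ≡ 110 (mod 173); 110·162 ≡ 1, so inverse 162.
N/191 = 14359; 14359 ≡ 34 (mod 191); 34·118 ≡ 1, so inverse 118.
x ≡ 77·33043·37 + 107·15853·162 + 91·14359·118 = 523122351.
523122351 mod 2742569 = 2034241.

2034241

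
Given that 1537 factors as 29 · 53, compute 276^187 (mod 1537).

1150

Mod 29: 276 ≡ 15; by Fermat, exponent reduces to 187 mod 28 = 19; 15^19 ≡ 19 (mod 29).
Mod 53: 276 ≡ 11; by Fermat, exponent reduces to 187 mod 52 = 31; 11^31 ≡ 37 (mod 53).
Combine by CRT: x ≡ 19 (mod 29), x ≡ 37 (mod 53) ⇒ x ≡ 1150 (mod 1537).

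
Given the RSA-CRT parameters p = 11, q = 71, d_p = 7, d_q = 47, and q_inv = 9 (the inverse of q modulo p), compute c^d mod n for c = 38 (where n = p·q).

m₁ = c^(d_p) mod p: c ≡ 5 (mod 11), and 5^7 mod 11 = 3.
m₂ = c^(d_q) mod q: c ≡ 38 (mod 71), and 38^47 mod 71 = 15.
h = q_inv·(m₁ − m₂) mod p = 9·(3 − 15) mod 11 = 2.
m = m₂ + h·q = 15 + 2·71 = 157.

157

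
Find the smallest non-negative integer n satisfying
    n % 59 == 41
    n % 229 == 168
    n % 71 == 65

From n ≡ 41 (mod 59) write n = 41 + 59t. Substituting into n ≡ 168 (mod 229) gives 59t ≡ 127 (mod 229), and since 59⁻¹ ≡ 66 (mod 229), t ≡ 138. Hence n ≡ 41 + 59·138 = 8183 (mod 13511).
From n ≡ 8183 (mod 13511) write n = 8183 + 13511t. Substituting into n ≡ 65 (mod 71) gives 13511t ≡ 47 (mod 71), and since 21⁻¹ ≡ 44 (mod 71), t ≡ 9. Hence n ≡ 8183 + 13511·9 = 129782 (mod 959281).

129782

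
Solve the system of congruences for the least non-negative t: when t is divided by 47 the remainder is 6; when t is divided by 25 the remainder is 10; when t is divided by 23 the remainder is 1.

20310

The moduli are pairwise coprime; N = 47·25·23 = 27025.
N/47 = 575; 575 ≡ 11 (mod 47); 11·30 ≡ 1, so inverse 30.
N/25 = 1081; 1081 ≡ 6 (mod 25); 6·21 ≡ 1, so inverse 21.
N/23 = 1175; 1175 ≡ 2 (mod 23); 2·12 ≡ 1, so inverse 12.
t ≡ 6·575·30 + 10·1081·21 + 1·1175·12 = 344610.
344610 mod 27025 = 20310.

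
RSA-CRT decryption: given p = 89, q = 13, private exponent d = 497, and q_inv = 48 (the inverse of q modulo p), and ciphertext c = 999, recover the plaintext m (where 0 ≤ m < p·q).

462

d_p = d mod (p−1) = 497 mod 88 = 57; d_q = d mod (q−1) = 5.
m₁ = c^(d_p) mod p: c ≡ 20 (mod 89), and 20^57 mod 89 = 17.
m₂ = c^(d_q) mod q: c ≡ 11 (mod 13), and 11^5 mod 13 = 7.
h = q_inv·(m₁ − m₂) mod p = 48·(17 − 7) mod 89 = 35.
m = m₂ + h·q = 7 + 35·13 = 462.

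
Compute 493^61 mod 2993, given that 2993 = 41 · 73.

2133

Mod 41: 493 ≡ 1; by Fermat, exponent reduces to 61 mod 40 = 21; 1^21 ≡ 1 (mod 41).
Mod 73: 493 ≡ 55; 55^61 ≡ 16 (mod 73).
Combine by CRT: x ≡ 1 (mod 41), x ≡ 16 (mod 73) ⇒ x ≡ 2133 (mod 2993).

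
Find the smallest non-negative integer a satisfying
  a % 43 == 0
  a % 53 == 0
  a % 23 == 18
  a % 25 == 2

1226102

Combine the congruences pairwise.
From a ≡ 0 (mod 43) write a = 0 + 43t. Substituting into a ≡ 0 (mod 53) gives 43t ≡ 0 (mod 53), and since 43⁻¹ ≡ 37 (mod 53), t ≡ 0. Hence a ≡ 0 + 43·0 = 0 (mod 2279).
From a ≡ 0 (mod 2279) write a = 0 + 2279t. Substituting into a ≡ 18 (mod 23) gives 2279t ≡ 18 (mod 23), and since 2⁻¹ ≡ 12 (mod 23), t ≡ 9. Hence a ≡ 0 + 2279·9 = 20511 (mod 52417).
From a ≡ 20511 (mod 52417) write a = 20511 + 52417t. Substituting into a ≡ 2 (mod 25) gives 52417t ≡ 16 (mod 25), and since 17⁻¹ ≡ 3 (mod 25), t ≡ 23. Hence a ≡ 20511 + 52417·23 = 1226102 (mod 1310425).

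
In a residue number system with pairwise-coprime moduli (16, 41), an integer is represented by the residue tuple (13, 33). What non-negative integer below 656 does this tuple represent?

From x ≡ 13 (mod 16) write x = 13 + 16t. Substituting into x ≡ 33 (mod 41) gives 16t ≡ 20 (mod 41), and since 16⁻¹ ≡ 18 (mod 41), t ≡ 32. Hence x ≡ 13 + 16·32 = 525 (mod 656).

525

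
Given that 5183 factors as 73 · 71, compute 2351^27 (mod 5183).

2545

Mod 73: 2351 ≡ 15; 15^27 ≡ 63 (mod 73).
Mod 71: 2351 ≡ 8; 8^27 ≡ 60 (mod 71).
Combine by CRT: x ≡ 63 (mod 73), x ≡ 60 (mod 71) ⇒ x ≡ 2545 (mod 5183).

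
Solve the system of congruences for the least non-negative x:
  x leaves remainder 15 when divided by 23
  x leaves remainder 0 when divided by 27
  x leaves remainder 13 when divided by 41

11124

Combine the congruences pairwise.
From x ≡ 15 (mod 23) write x = 15 + 23t. Substituting into x ≡ 0 (mod 27) gives 23t ≡ 12 (mod 27), and since 23⁻¹ ≡ 20 (mod 27), t ≡ 24. Hence x ≡ 15 + 23·24 = 567 (mod 621).
From x ≡ 567 (mod 621) write x = 567 + 621t. Substituting into x ≡ 13 (mod 41) gives 621t ≡ 20 (mod 41), and since 6⁻¹ ≡ 7 (mod 41), t ≡ 17. Hence x ≡ 567 + 621·17 = 11124 (mod 25461).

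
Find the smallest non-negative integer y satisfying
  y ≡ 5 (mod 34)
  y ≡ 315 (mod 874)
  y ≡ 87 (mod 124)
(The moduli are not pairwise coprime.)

725735

Combine the congruences pairwise.
gcd(34, 874) = 2 and 2 | (315 − 5), so the pair is consistent; merging gives y ≡ 12551 (mod 14858), where 14858 = lcm(34, 874).
gcd(14858, 124) = 2 and 2 | (87 − 12551), so the pair is consistent; merging gives y ≡ 725735 (mod 921196), where 921196 = lcm(14858, 124).
The solution is unique modulo lcm(34, 874, 124) = 921196.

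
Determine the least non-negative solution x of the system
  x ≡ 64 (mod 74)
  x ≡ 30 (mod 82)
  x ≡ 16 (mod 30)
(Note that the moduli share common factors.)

26926

gcd(74, 82) = 2 and 2 | (30 − 64), so the pair is consistent; merging gives x ≡ 2654 (mod 3034), where 3034 = lcm(74, 82).
gcd(3034, 30) = 2 and 2 | (16 − 2654), so the pair is consistent; merging gives x ≡ 26926 (mod 45510), where 45510 = lcm(3034, 30).
The solution is unique modulo lcm(74, 82, 30) = 45510.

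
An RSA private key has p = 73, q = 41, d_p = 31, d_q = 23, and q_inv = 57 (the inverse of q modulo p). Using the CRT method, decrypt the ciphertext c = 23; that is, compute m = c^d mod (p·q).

m₁ = c^(d_p) mod p: c ≡ 23 (mod 73), and 23^31 mod 73 = 61.
m₂ = c^(d_q) mod q: c ≡ 23 (mod 41), and 23^23 mod 41 = 31.
h = q_inv·(m₁ − m₂) mod p = 57·(61 − 31) mod 73 = 31.
m = m₂ + h·q = 31 + 31·41 = 1302.

1302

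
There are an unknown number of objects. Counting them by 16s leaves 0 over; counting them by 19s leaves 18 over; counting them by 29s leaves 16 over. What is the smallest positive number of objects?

From N ≡ 0 (mod 16) write N = 0 + 16t. Substituting into N ≡ 18 (mod 19) gives 16t ≡ 18 (mod 19), and since 16⁻¹ ≡ 6 (mod 19), t ≡ 13. Hence N ≡ 0 + 16·13 = 208 (mod 304).
From N ≡ 208 (mod 304) write N = 208 + 304t. Substituting into N ≡ 16 (mod 29) gives 304t ≡ 11 (mod 29), and since 14⁻¹ ≡ 27 (mod 29), t ≡ 7. Hence N ≡ 208 + 304·7 = 2336 (mod 8816).

2336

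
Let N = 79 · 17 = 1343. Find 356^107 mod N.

Mod 79: 356 ≡ 40; by Fermat, exponent reduces to 107 mod 78 = 29; 40^29 ≡ 76 (mod 79).
Mod 17: 356 ≡ 16; by Fermat, exponent reduces to 107 mod 16 = 11; 16^11 ≡ 16 (mod 17).
Combine by CRT: x ≡ 76 (mod 79), x ≡ 16 (mod 17) ⇒ x ≡ 866 (mod 1343).

866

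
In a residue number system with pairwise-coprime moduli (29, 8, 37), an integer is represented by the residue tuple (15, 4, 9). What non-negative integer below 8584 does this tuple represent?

3524

The moduli are pairwise coprime; N = 29·8·37 = 8584.
N/29 = 296; 296 ≡ 6 (mod 29); 6·5 ≡ 1, so inverse 5.
N/8 = 1073; 1073 ≡ 1 (mod 8), inverse 1.
N/37 = 232; 232 ≡ 10 (mod 37); 10·26 ≡ 1, so inverse 26.
x ≡ 15·296·5 + 4·1073·1 + 9·232·26 = 80780.
80780 mod 8584 = 3524.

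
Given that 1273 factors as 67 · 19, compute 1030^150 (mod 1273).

Mod 67: 1030 ≡ 25; by Fermat, exponent reduces to 150 mod 66 = 18; 25^18 ≡ 9 (mod 67).
Mod 19: 1030 ≡ 4; by Fermat, exponent reduces to 150 mod 18 = 6; 4^6 ≡ 11 (mod 19).
Combine by CRT: x ≡ 9 (mod 67), x ≡ 11 (mod 19) ⇒ x ≡ 277 (mod 1273).

277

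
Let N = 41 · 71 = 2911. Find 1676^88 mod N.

797

Mod 41: 1676 ≡ 36; by Fermat, exponent reduces to 88 mod 40 = 8; 36^8 ≡ 18 (mod 41).
Mod 71: 1676 ≡ 43; by Fermat, exponent reduces to 88 mod 70 = 18; 43^18 ≡ 16 (mod 71).
Combine by CRT: x ≡ 18 (mod 41), x ≡ 16 (mod 71) ⇒ x ≡ 797 (mod 2911).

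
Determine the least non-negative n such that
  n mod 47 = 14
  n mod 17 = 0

578

Combine the congruences pairwise.
From n ≡ 14 (mod 47) write n = 14 + 47t. Substituting into n ≡ 0 (mod 17) gives 47t ≡ 3 (mod 17), and since 13⁻¹ ≡ 4 (mod 17), t ≡ 12. Hence n ≡ 14 + 47·12 = 578 (mod 799).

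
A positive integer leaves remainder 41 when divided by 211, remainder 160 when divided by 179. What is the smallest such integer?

23251

From m ≡ 41 (mod 211) write m = 41 + 211t. Substituting into m ≡ 160 (mod 179) gives 211t ≡ 119 (mod 179), and since 32⁻¹ ≡ 28 (mod 179), t ≡ 110. Hence m ≡ 41 + 211·110 = 23251 (mod 37769).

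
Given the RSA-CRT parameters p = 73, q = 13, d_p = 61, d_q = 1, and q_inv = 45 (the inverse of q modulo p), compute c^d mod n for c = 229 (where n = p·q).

m₁ = c^(d_p) mod p: c ≡ 10 (mod 73), and 10^61 mod 73 = 63.
m₂ = c^(d_q) mod q: c ≡ 8 (mod 13), and 8^1 mod 13 = 8.
h = q_inv·(m₁ − m₂) mod p = 45·(63 − 8) mod 73 = 66.
m = m₂ + h·q = 8 + 66·13 = 866.

866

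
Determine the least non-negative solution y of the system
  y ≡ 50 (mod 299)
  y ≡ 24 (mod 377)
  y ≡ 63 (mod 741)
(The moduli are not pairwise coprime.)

Combine the congruences pairwise.
gcd(299, 377) = 13 and 13 | (24 − 50), so the pair is consistent; merging gives y ≡ 3040 (mod 8671), where 8671 = lcm(299, 377).
gcd(8671, 741) = 13 and 13 | (63 − 3040), so the pair is consistent; merging gives y ≡ 410577 (mod 494247), where 494247 = lcm(8671, 741).
The solution is unique modulo lcm(299, 377, 741) = 494247.

410577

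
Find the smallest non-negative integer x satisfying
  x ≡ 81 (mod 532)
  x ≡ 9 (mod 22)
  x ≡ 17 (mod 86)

Combine the congruences pairwise.
gcd(532, 22) = 2 and 2 | (9 − 81), so the pair is consistent; merging gives x ≡ 2209 (mod 5852), where 5852 = lcm(532, 22).
gcd(5852, 86) = 2 and 2 | (17 − 2209), so the pair is consistent; merging gives x ≡ 66581 (mod 251636), where 251636 = lcm(5852, 86).
The solution is unique modulo lcm(532, 22, 86) = 251636.

66581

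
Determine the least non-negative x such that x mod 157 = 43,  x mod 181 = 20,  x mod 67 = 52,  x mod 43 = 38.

Combine the congruences pairwise.
From x ≡ 43 (mod 157) write x = 43 + 157t. Substituting into x ≡ 20 (mod 181) gives 157t ≡ 158 (mod 181), and since 157⁻¹ ≡ 98 (mod 181), t ≡ 99. Hence x ≡ 43 + 157·99 = 15586 (mod 28417).
From x ≡ 15586 (mod 28417) write x = 15586 + 28417t. Substituting into x ≡ 52 (mod 67) gives 28417t ≡ 10 (mod 67), and since 9⁻¹ ≡ 15 (mod 67), t ≡ 16. Hence x ≡ 15586 + 28417·16 = 470258 (mod 1903939).
From x ≡ 470258 (mod 1903939) write x = 470258 + 1903939t. Substituting into x ≡ 38 (mod 43) gives 1903939t ≡ 28 (mod 43), and since 28⁻¹ ≡ 20 (mod 43), t ≡ 1. Hence x ≡ 470258 + 1903939·1 = 2374197 (mod 81869377).

2374197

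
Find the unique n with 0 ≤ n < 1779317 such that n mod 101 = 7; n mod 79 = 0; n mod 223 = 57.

920824

The moduli are pairwise coprime; M = 101·79·223 = 1779317.
M/101 = 17617; 17617 ≡ 43 (mod 101); 43·47 ≡ 1, so inverse 47.
M/79 = 22523; 22523 ≡ 8 (mod 79); 8·10 ≡ 1, so inverse 10.
M/223 = 7979; 7979 ≡ 174 (mod 223); 174·91 ≡ 1, so inverse 91.
n ≡ 7·17617·47 + 0·22523·10 + 57·7979·91 = 47183066.
47183066 mod 1779317 = 920824.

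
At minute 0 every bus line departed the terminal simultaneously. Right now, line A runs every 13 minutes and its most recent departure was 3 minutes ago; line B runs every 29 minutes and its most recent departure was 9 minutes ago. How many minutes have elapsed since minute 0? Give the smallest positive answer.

From t ≡ 3 (mod 13) write t = 3 + 13s. Substituting into t ≡ 9 (mod 29) gives 13s ≡ 6 (mod 29), and since 13⁻¹ ≡ 9 (mod 29), s ≡ 25. Hence t ≡ 3 + 13·25 = 328 (mod 377).

328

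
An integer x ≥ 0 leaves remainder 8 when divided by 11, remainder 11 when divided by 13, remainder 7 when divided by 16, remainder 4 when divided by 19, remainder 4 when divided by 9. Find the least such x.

97303

From x ≡ 8 (mod 11) write x = 8 + 11t. Substituting into x ≡ 11 (mod 13) gives 11t ≡ 3 (mod 13), and since 11⁻¹ ≡ 6 (mod 13), t ≡ 5. Hence x ≡ 8 + 11·5 = 63 (mod 143).
From x ≡ 63 (mod 143) write x = 63 + 143t. Substituting into x ≡ 7 (mod 16) gives 143t ≡ 8 (mod 16), and since 15⁻¹ ≡ 15 (mod 16), t ≡ 8. Hence x ≡ 63 + 143·8 = 1207 (mod 2288).
From x ≡ 1207 (mod 2288) write x = 1207 + 2288t. Substituting into x ≡ 4 (mod 19) gives 2288t ≡ 13 (mod 19), and since 8⁻¹ ≡ 12 (mod 19), t ≡ 4. Hence x ≡ 1207 + 2288·4 = 10359 (mod 43472).
From x ≡ 10359 (mod 43472) write x = 10359 + 43472t. Substituting into x ≡ 4 (mod 9) gives 43472t ≡ 4 (mod 9), and since 2⁻¹ ≡ 5 (mod 9), t ≡ 2. Hence x ≡ 10359 + 43472·2 = 97303 (mod 391248).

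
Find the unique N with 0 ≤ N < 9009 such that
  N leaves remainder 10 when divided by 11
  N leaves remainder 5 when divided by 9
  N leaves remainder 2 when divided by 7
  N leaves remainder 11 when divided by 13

Combine the congruences pairwise.
From N ≡ 10 (mod 11) write N = 10 + 11t. Substituting into N ≡ 5 (mod 9) gives 11t ≡ 4 (mod 9), and since 2⁻¹ ≡ 5 (mod 9), t ≡ 2. Hence N ≡ 10 + 11·2 = 32 (mod 99).
From N ≡ 32 (mod 99) write N = 32 + 99t. Substituting into N ≡ 2 (mod 7) gives 99t ≡ 5 (mod 7), and since 1⁻¹ ≡ 1 (mod 7), t ≡ 5. Hence N ≡ 32 + 99·5 = 527 (mod 693).
From N ≡ 527 (mod 693) write N = 527 + 693t. Substituting into N ≡ 11 (mod 13) gives 693t ≡ 4 (mod 13), and since 4⁻¹ ≡ 10 (mod 13), t ≡ 1. Hence N ≡ 527 + 693·1 = 1220 (mod 9009).

1220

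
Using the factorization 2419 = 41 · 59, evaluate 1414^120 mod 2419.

370

Mod 41: 1414 ≡ 20; since 40 | 120, by Fermat 20^120 ≡ 1 (mod 41).
Mod 59: 1414 ≡ 57; by Fermat, exponent reduces to 120 mod 58 = 4; 57^4 ≡ 16 (mod 59).
Combine by CRT: x ≡ 1 (mod 41), x ≡ 16 (mod 59) ⇒ x ≡ 370 (mod 2419).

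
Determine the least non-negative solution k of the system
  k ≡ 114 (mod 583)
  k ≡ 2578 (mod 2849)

gcd(583, 2849) = 11 and 11 | (2578 − 114), so the pair is consistent; merging gives k ≡ 8276 (mod 150997), where 150997 = lcm(583, 2849).
The solution is unique modulo lcm(583, 2849) = 150997.

8276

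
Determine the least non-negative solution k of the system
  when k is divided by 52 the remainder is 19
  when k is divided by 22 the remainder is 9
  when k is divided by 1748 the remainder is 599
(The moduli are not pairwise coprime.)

51291

gcd(52, 22) = 2 and 2 | (9 − 19), so the pair is consistent; merging gives k ≡ 383 (mod 572), where 572 = lcm(52, 22).
gcd(572, 1748) = 4 and 4 | (599 − 383), so the pair is consistent; merging gives k ≡ 51291 (mod 249964), where 249964 = lcm(572, 1748).
The solution is unique modulo lcm(52, 22, 1748) = 249964.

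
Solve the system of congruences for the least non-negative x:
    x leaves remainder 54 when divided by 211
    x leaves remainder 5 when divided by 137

3430

Combine the congruences pairwise.
From x ≡ 54 (mod 211) write x = 54 + 211t. Substituting into x ≡ 5 (mod 137) gives 211t ≡ 88 (mod 137), and since 74⁻¹ ≡ 50 (mod 137), t ≡ 16. Hence x ≡ 54 + 211·16 = 3430 (mod 28907).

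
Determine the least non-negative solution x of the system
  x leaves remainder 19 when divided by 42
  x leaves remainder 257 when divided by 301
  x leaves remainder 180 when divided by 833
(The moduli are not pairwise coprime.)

gcd(42, 301) = 7 and 7 | (257 − 19), so the pair is consistent; merging gives x ≡ 859 (mod 1806), where 1806 = lcm(42, 301).
gcd(1806, 833) = 7 and 7 | (180 − 859), so the pair is consistent; merging gives x ≡ 24337 (mod 214914), where 214914 = lcm(1806, 833).
The solution is unique modulo lcm(42, 301, 833) = 214914.

24337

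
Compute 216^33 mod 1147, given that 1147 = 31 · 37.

Mod 31: 216 ≡ 30; by Fermat, exponent reduces to 33 mod 30 = 3; 30^3 ≡ 30 (mod 31).
Mod 37: 216 ≡ 31; 31^33 ≡ 31 (mod 37).
Combine by CRT: x ≡ 30 (mod 31), x ≡ 31 (mod 37) ⇒ x ≡ 216 (mod 1147).

216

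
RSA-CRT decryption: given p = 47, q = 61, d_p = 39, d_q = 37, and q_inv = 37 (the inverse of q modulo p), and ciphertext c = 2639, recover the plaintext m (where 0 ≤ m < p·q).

m₁ = c^(d_p) mod p: c ≡ 7 (mod 47), and 7^39 mod 47 = 21.
m₂ = c^(d_q) mod q: c ≡ 16 (mod 61), and 16^37 mod 61 = 15.
h = q_inv·(m₁ − m₂) mod p = 37·(21 − 15) mod 47 = 34.
m = m₂ + h·q = 15 + 34·61 = 2089.

2089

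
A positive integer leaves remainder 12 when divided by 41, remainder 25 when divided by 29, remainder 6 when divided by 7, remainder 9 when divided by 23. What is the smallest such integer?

From m ≡ 12 (mod 41) write m = 12 + 41t. Substituting into m ≡ 25 (mod 29) gives 41t ≡ 13 (mod 29), and since 12⁻¹ ≡ 17 (mod 29), t ≡ 18. Hence m ≡ 12 + 41·18 = 750 (mod 1189).
From m ≡ 750 (mod 1189) write m = 750 + 1189t. Substituting into m ≡ 6 (mod 7) gives 1189t ≡ 5 (mod 7), and since 6⁻¹ ≡ 6 (mod 7), t ≡ 2. Hence m ≡ 750 + 1189·2 = 3128 (mod 8323).
From m ≡ 3128 (mod 8323) write m = 3128 + 8323t. Substituting into m ≡ 9 (mod 23) gives 8323t ≡ 9 (mod 23), and since 20⁻¹ ≡ 15 (mod 23), t ≡ 20. Hence m ≡ 3128 + 8323·20 = 169588 (mod 191429).

169588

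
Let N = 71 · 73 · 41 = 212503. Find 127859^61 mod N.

100225

Mod 71: 127859 ≡ 59; 59^61 ≡ 44 (mod 71).
Mod 73: 127859 ≡ 36; 36^61 ≡ 69 (mod 73).
Mod 41: 127859 ≡ 21; by Fermat, exponent reduces to 61 mod 40 = 21; 21^21 ≡ 21 (mod 41).
Combine by CRT: x ≡ 44 (mod 71), x ≡ 69 (mod 73), x ≡ 21 (mod 41) ⇒ x ≡ 100225 (mod 212503).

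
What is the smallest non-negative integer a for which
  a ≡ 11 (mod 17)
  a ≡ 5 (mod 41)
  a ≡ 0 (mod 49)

The moduli are pairwise coprime; N = 17·41·49 = 34153.
N/17 = 2009; 2009 ≡ 3 (mod 17); 3·6 ≡ 1, so inverse 6.
N/41 = 833; 833 ≡ 13 (mod 41); 13·19 ≡ 1, so inverse 19.
N/49 = 697; 697 ≡ 11 (mod 49); 11·9 ≡ 1, so inverse 9.
a ≡ 11·2009·6 + 5·833·19 + 0·697·9 = 211729.
211729 mod 34153 = 6811.

6811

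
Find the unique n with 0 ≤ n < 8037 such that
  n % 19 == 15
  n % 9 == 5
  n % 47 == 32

3416

From n ≡ 15 (mod 19) write n = 15 + 19t. Substituting into n ≡ 5 (mod 9) gives 19t ≡ 8 (mod 9), and since 1⁻¹ ≡ 1 (mod 9), t ≡ 8. Hence n ≡ 15 + 19·8 = 167 (mod 171).
From n ≡ 167 (mod 171) write n = 167 + 171t. Substituting into n ≡ 32 (mod 47) gives 171t ≡ 6 (mod 47), and since 30⁻¹ ≡ 11 (mod 47), t ≡ 19. Hence n ≡ 167 + 171·19 = 3416 (mod 8037).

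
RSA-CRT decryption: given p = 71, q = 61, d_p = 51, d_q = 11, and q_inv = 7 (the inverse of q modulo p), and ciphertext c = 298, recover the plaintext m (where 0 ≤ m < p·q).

m₁ = c^(d_p) mod p: c ≡ 14 (mod 71), and 14^51 mod 71 = 14.
m₂ = c^(d_q) mod q: c ≡ 54 (mod 61), and 54^11 mod 61 = 30.
h = q_inv·(m₁ − m₂) mod p = 7·(14 − 30) mod 71 = 30.
m = m₂ + h·q = 30 + 30·61 = 1860.

1860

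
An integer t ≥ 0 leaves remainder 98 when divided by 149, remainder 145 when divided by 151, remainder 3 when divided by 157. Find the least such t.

2145251

The moduli are pairwise coprime; N = 149·151·157 = 3532343.
N/149 = 23707; 23707 ≡ 16 (mod 149); 16·28 ≡ 1, so inverse 28.
N/151 = 23393; 23393 ≡ 139 (mod 151); 139·88 ≡ 1, so inverse 88.
N/157 = 22499; 22499 ≡ 48 (mod 157); 48·36 ≡ 1, so inverse 36.
t ≡ 98·23707·28 + 145·23393·88 + 3·22499·36 = 365976580.
365976580 mod 3532343 = 2145251.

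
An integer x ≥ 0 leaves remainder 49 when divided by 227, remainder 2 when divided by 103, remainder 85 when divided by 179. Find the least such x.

4053361

From x ≡ 49 (mod 227) write x = 49 + 227t. Substituting into x ≡ 2 (mod 103) gives 227t ≡ 56 (mod 103), and since 21⁻¹ ≡ 54 (mod 103), t ≡ 37. Hence x ≡ 49 + 227·37 = 8448 (mod 23381).
From x ≡ 8448 (mod 23381) write x = 8448 + 23381t. Substituting into x ≡ 85 (mod 179) gives 23381t ≡ 50 (mod 179), and since 111⁻¹ ≡ 50 (mod 179), t ≡ 173. Hence x ≡ 8448 + 23381·173 = 4053361 (mod 4185199).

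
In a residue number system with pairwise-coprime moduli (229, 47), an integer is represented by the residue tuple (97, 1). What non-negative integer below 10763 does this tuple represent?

3761

Combine the congruences pairwise.
From x ≡ 97 (mod 229) write x = 97 + 229t. Substituting into x ≡ 1 (mod 47) gives 229t ≡ 45 (mod 47), and since 41⁻¹ ≡ 39 (mod 47), t ≡ 16. Hence x ≡ 97 + 229·16 = 3761 (mod 10763).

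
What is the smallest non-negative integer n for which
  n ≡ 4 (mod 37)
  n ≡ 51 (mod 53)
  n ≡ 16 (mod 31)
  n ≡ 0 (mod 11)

8107

From n ≡ 4 (mod 37) write n = 4 + 37t. Substituting into n ≡ 51 (mod 53) gives 37t ≡ 47 (mod 53), and since 37⁻¹ ≡ 43 (mod 53), t ≡ 7. Hence n ≡ 4 + 37·7 = 263 (mod 1961).
From n ≡ 263 (mod 1961) write n = 263 + 1961t. Substituting into n ≡ 16 (mod 31) gives 1961t ≡ 1 (mod 31), and since 8⁻¹ ≡ 4 (mod 31), t ≡ 4. Hence n ≡ 263 + 1961·4 = 8107 (mod 60791).
From n ≡ 8107 (mod 60791) write n = 8107 + 60791t. Substituting into n ≡ 0 (mod 11) gives 60791t ≡ 0 (mod 11), and since 5⁻¹ ≡ 9 (mod 11), t ≡ 0. Hence n ≡ 8107 + 60791·0 = 8107 (mod 668701).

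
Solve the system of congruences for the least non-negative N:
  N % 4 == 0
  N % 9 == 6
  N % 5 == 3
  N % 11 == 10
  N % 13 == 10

23748

The moduli are pairwise coprime; M = 4·9·5·11·13 = 25740.
M/4 = 6435; 6435 ≡ 3 (mod 4); 3·3 ≡ 1, so inverse 3.
M/9 = 2860; 2860 ≡ 7 (mod 9); 7·4 ≡ 1, so inverse 4.
M/5 = 5148; 5148 ≡ 3 (mod 5); 3·2 ≡ 1, so inverse 2.
M/11 = 2340; 2340 ≡ 8 (mod 11); 8·7 ≡ 1, so inverse 7.
M/13 = 1980; 1980 ≡ 4 (mod 13); 4·10 ≡ 1, so inverse 10.
N ≡ 0·6435·3 + 6·2860·4 + 3·5148·2 + 10·2340·7 + 10·1980·10 = 461328.
461328 mod 25740 = 23748.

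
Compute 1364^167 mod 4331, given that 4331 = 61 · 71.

728

Mod 61: 1364 ≡ 22; by Fermat, exponent reduces to 167 mod 60 = 47; 22^47 ≡ 57 (mod 61).
Mod 71: 1364 ≡ 15; by Fermat, exponent reduces to 167 mod 70 = 27; 15^27 ≡ 18 (mod 71).
Combine by CRT: x ≡ 57 (mod 61), x ≡ 18 (mod 71) ⇒ x ≡ 728 (mod 4331).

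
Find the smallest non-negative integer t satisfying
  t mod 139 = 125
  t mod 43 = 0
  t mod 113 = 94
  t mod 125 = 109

55910234

Combine the congruences pairwise.
From t ≡ 125 (mod 139) write t = 125 + 139s. Substituting into t ≡ 0 (mod 43) gives 139s ≡ 4 (mod 43), and since 10⁻¹ ≡ 13 (mod 43), s ≡ 9. Hence t ≡ 125 + 139·9 = 1376 (mod 5977).
From t ≡ 1376 (mod 5977) write t = 1376 + 5977s. Substituting into t ≡ 94 (mod 113) gives 5977s ≡ 74 (mod 113), and since 101⁻¹ ≡ 47 (mod 113), s ≡ 88. Hence t ≡ 1376 + 5977·88 = 527352 (mod 675401).
From t ≡ 527352 (mod 675401) write t = 527352 + 675401s. Substituting into t ≡ 109 (mod 125) gives 675401s ≡ 7 (mod 125), and since 26⁻¹ ≡ 101 (mod 125), s ≡ 82. Hence t ≡ 527352 + 675401·82 = 55910234 (mod 84425125).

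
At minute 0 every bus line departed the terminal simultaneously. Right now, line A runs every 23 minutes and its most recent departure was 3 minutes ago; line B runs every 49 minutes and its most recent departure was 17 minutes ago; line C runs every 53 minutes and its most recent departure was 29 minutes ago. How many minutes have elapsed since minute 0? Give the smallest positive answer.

From t ≡ 3 (mod 23) write t = 3 + 23s. Substituting into t ≡ 17 (mod 49) gives 23s ≡ 14 (mod 49), and since 23⁻¹ ≡ 32 (mod 49), s ≡ 7. Hence t ≡ 3 + 23·7 = 164 (mod 1127).
From t ≡ 164 (mod 1127) write t = 164 + 1127s. Substituting into t ≡ 29 (mod 53) gives 1127s ≡ 24 (mod 53), and since 14⁻¹ ≡ 19 (mod 53), s ≡ 32. Hence t ≡ 164 + 1127·32 = 36228 (mod 59731).

36228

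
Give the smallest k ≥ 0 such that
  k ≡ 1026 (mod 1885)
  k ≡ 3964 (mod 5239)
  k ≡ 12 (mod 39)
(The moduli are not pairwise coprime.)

753141

gcd(1885, 5239) = 13 and 13 | (3964 − 1026), so the pair is consistent; merging gives k ≡ 753141 (mod 759655), where 759655 = lcm(1885, 5239).
gcd(759655, 39) = 13 and 13 | (12 − 753141), so the pair is consistent; merging gives k ≡ 753141 (mod 2278965), where 2278965 = lcm(759655, 39).
The solution is unique modulo lcm(1885, 5239, 39) = 2278965.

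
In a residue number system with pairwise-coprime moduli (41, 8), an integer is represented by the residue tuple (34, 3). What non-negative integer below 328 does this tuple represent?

75

From x ≡ 34 (mod 41) write x = 34 + 41t. Substituting into x ≡ 3 (mod 8) gives 41t ≡ 1 (mod 8), and since 1⁻¹ ≡ 1 (mod 8), t ≡ 1. Hence x ≡ 34 + 41·1 = 75 (mod 328).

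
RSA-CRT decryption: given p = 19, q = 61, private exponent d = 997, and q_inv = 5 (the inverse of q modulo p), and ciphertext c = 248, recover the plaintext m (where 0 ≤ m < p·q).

d_p = d mod (p−1) = 997 mod 18 = 7; d_q = d mod (q−1) = 37.
m₁ = c^(d_p) mod p: c ≡ 1 (mod 19), and 1^7 mod 19 = 1.
m₂ = c^(d_q) mod q: c ≡ 4 (mod 61), and 4^37 mod 61 = 36.
h = q_inv·(m₁ − m₂) mod p = 5·(1 − 36) mod 19 = 15.
m = m₂ + h·q = 36 + 15·61 = 951.

951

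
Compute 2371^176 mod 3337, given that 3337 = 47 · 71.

Mod 47: 2371 ≡ 21; by Fermat, exponent reduces to 176 mod 46 = 38; 21^38 ≡ 32 (mod 47).
Mod 71: 2371 ≡ 28; by Fermat, exponent reduces to 176 mod 70 = 36; 28^36 ≡ 43 (mod 71).
Combine by CRT: x ≡ 32 (mod 47), x ≡ 43 (mod 71) ⇒ x ≡ 1818 (mod 3337).

1818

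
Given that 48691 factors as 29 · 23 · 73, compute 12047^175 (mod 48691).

17098

Mod 29: 12047 ≡ 12; by Fermat, exponent reduces to 175 mod 28 = 7; 12^7 ≡ 17 (mod 29).
Mod 23: 12047 ≡ 18; by Fermat, exponent reduces to 175 mod 22 = 21; 18^21 ≡ 9 (mod 23).
Mod 73: 12047 ≡ 2; by Fermat, exponent reduces to 175 mod 72 = 31; 2^31 ≡ 16 (mod 73).
Combine by CRT: x ≡ 17 (mod 29), x ≡ 9 (mod 23), x ≡ 16 (mod 73) ⇒ x ≡ 17098 (mod 48691).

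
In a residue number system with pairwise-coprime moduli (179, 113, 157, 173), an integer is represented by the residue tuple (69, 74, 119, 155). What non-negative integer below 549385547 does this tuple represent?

414320450

Combine the congruences pairwise.
From x ≡ 69 (mod 179) write x = 69 + 179t. Substituting into x ≡ 74 (mod 113) gives 179t ≡ 5 (mod 113), and since 66⁻¹ ≡ 12 (mod 113), t ≡ 60. Hence x ≡ 69 + 179·60 = 10809 (mod 20227).
From x ≡ 10809 (mod 20227) write x = 10809 + 20227t. Substituting into x ≡ 119 (mod 157) gives 20227t ≡ 143 (mod 157), and since 131⁻¹ ≡ 6 (mod 157), t ≡ 73. Hence x ≡ 10809 + 20227·73 = 1487380 (mod 3175639).
From x ≡ 1487380 (mod 3175639) write x = 1487380 + 3175639t. Substituting into x ≡ 155 (mod 173) gives 3175639t ≡ 56 (mod 173), and since 51⁻¹ ≡ 95 (mod 173), t ≡ 130. Hence x ≡ 1487380 + 3175639·130 = 414320450 (mod 549385547).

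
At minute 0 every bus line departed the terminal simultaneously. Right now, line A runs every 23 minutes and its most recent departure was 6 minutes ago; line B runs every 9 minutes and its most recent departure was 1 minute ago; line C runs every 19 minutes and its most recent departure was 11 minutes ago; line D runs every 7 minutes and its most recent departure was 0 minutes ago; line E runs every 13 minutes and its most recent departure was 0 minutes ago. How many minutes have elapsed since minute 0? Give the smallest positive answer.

122941

The moduli are pairwise coprime; N = 23·9·19·7·13 = 357903.
N/23 = 15561; 15561 ≡ 13 (mod 23); 13·16 ≡ 1, so inverse 16.
N/9 = 39767; 39767 ≡ 5 (mod 9); 5·2 ≡ 1, so inverse 2.
N/19 = 18837; 18837 ≡ 8 (mod 19); 8·12 ≡ 1, so inverse 12.
N/7 = 51129; 51129 ≡ 1 (mod 7), inverse 1.
N/13 = 27531; 27531 ≡ 10 (mod 13); 10·4 ≡ 1, so inverse 4.
t ≡ 6·15561·16 + 1·39767·2 + 11·18837·12 + 0·51129·1 + 0·27531·4 = 4059874.
4059874 mod 357903 = 122941.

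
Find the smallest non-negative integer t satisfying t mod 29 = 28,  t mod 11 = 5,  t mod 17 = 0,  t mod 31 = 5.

Combine the congruences pairwise.
From t ≡ 28 (mod 29) write t = 28 + 29s. Substituting into t ≡ 5 (mod 11) gives 29s ≡ 10 (mod 11), and since 7⁻¹ ≡ 8 (mod 11), s ≡ 3. Hence t ≡ 28 + 29·3 = 115 (mod 319).
From t ≡ 115 (mod 319) write t = 115 + 319s. Substituting into t ≡ 0 (mod 17) gives 319s ≡ 4 (mod 17), and since 13⁻¹ ≡ 4 (mod 17), s ≡ 16. Hence t ≡ 115 + 319·16 = 5219 (mod 5423).
From t ≡ 5219 (mod 5423) write t = 5219 + 5423s. Substituting into t ≡ 5 (mod 31) gives 5423s ≡ 25 (mod 31), and since 29⁻¹ ≡ 15 (mod 31), s ≡ 3. Hence t ≡ 5219 + 5423·3 = 21488 (mod 168113).

21488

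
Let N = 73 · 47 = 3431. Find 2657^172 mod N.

874

Mod 73: 2657 ≡ 29; by Fermat, exponent reduces to 172 mod 72 = 28; 29^28 ≡ 71 (mod 73).
Mod 47: 2657 ≡ 25; by Fermat, exponent reduces to 172 mod 46 = 34; 25^34 ≡ 28 (mod 47).
Combine by CRT: x ≡ 71 (mod 73), x ≡ 28 (mod 47) ⇒ x ≡ 874 (mod 3431).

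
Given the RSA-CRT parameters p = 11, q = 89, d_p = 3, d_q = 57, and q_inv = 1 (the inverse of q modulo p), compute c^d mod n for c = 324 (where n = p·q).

400

m₁ = c^(d_p) mod p: c ≡ 5 (mod 11), and 5^3 mod 11 = 4.
m₂ = c^(d_q) mod q: c ≡ 57 (mod 89), and 57^57 mod 89 = 44.
h = q_inv·(m₁ − m₂) mod p = 1·(4 − 44) mod 11 = 4.
m = m₂ + h·q = 44 + 4·89 = 400.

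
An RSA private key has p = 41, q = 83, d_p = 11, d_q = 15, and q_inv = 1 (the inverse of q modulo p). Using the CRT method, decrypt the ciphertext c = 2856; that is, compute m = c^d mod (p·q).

782

m₁ = c^(d_p) mod p: c ≡ 27 (mod 41), and 27^11 mod 41 = 3.
m₂ = c^(d_q) mod q: c ≡ 34 (mod 83), and 34^15 mod 83 = 35.
h = q_inv·(m₁ − m₂) mod p = 1·(3 − 35) mod 41 = 9.
m = m₂ + h·q = 35 + 9·83 = 782.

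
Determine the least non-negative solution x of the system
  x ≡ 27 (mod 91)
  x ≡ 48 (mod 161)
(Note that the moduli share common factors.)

209

Combine the congruences pairwise.
gcd(91, 161) = 7 and 7 | (48 − 27), so the pair is consistent; merging gives x ≡ 209 (mod 2093), where 2093 = lcm(91, 161).
The solution is unique modulo lcm(91, 161) = 2093.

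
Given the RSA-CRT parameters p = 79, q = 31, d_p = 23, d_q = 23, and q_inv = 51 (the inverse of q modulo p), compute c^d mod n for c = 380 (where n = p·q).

729

m₁ = c^(d_p) mod p: c ≡ 64 (mod 79), and 64^23 mod 79 = 18.
m₂ = c^(d_q) mod q: c ≡ 8 (mod 31), and 8^23 mod 31 = 16.
h = q_inv·(m₁ − m₂) mod p = 51·(18 − 16) mod 79 = 23.
m = m₂ + h·q = 16 + 23·31 = 729.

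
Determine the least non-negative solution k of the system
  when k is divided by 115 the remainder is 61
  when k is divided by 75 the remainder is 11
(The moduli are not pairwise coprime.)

Combine the congruences pairwise.
gcd(115, 75) = 5 and 5 | (11 − 61), so the pair is consistent; merging gives k ≡ 1211 (mod 1725), where 1725 = lcm(115, 75).
The solution is unique modulo lcm(115, 75) = 1725.

1211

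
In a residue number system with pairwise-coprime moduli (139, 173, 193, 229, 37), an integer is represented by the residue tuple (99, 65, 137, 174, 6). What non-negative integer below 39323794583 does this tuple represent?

From x ≡ 99 (mod 139) write x = 99 + 139t. Substituting into x ≡ 65 (mod 173) gives 139t ≡ 139 (mod 173), and since 139⁻¹ ≡ 117 (mod 173), t ≡ 1. Hence x ≡ 99 + 139·1 = 238 (mod 24047).
From x ≡ 238 (mod 24047) write x = 238 + 24047t. Substituting into x ≡ 137 (mod 193) gives 24047t ≡ 92 (mod 193), and since 115⁻¹ ≡ 47 (mod 193), t ≡ 78. Hence x ≡ 238 + 24047·78 = 1875904 (mod 4641071).
From x ≡ 1875904 (mod 4641071) write x = 1875904 + 4641071t. Substituting into x ≡ 174 (mod 229) gives 4641071t ≡ 9 (mod 229), and since 157⁻¹ ≡ 194 (mod 229), t ≡ 143. Hence x ≡ 1875904 + 4641071·143 = 665549057 (mod 1062805259).
From x ≡ 665549057 (mod 1062805259) write x = 665549057 + 1062805259t. Substituting into x ≡ 6 (mod 37) gives 1062805259t ≡ 30 (mod 37), and since 17⁻¹ ≡ 24 (mod 37), t ≡ 17. Hence x ≡ 665549057 + 1062805259·17 = 18733238460 (mod 39323794583).

18733238460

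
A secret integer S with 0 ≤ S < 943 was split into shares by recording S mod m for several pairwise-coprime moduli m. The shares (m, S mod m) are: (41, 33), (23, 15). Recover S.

From S ≡ 33 (mod 41) write S = 33 + 41t. Substituting into S ≡ 15 (mod 23) gives 41t ≡ 5 (mod 23), and since 18⁻¹ ≡ 9 (mod 23), t ≡ 22. Hence S ≡ 33 + 41·22 = 935 (mod 943).

935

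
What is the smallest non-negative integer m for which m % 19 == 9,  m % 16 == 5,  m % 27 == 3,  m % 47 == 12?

The moduli are pairwise coprime; N = 19·16·27·47 = 385776.
N/19 = 20304; 20304 ≡ 12 (mod 19); 12·8 ≡ 1, so inverse 8.
N/16 = 24111; 24111 ≡ 15 (mod 16); 15·15 ≡ 1, so inverse 15.
N/27 = 14288; 14288 ≡ 5 (mod 27); 5·11 ≡ 1, so inverse 11.
N/47 = 8208; 8208 ≡ 30 (mod 47); 30·11 ≡ 1, so inverse 11.
m ≡ 9·20304·8 + 5·24111·15 + 3·14288·11 + 12·8208·11 = 4825173.
4825173 mod 385776 = 195861.

195861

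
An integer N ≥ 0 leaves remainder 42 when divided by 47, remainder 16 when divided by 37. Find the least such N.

Combine the congruences pairwise.
From N ≡ 42 (mod 47) write N = 42 + 47t. Substituting into N ≡ 16 (mod 37) gives 47t ≡ 11 (mod 37), and since 10⁻¹ ≡ 26 (mod 37), t ≡ 27. Hence N ≡ 42 + 47·27 = 1311 (mod 1739).

1311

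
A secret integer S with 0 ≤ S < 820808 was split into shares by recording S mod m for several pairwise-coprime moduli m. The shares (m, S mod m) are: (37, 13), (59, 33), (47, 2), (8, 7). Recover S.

752519

From S ≡ 13 (mod 37) write S = 13 + 37t. Substituting into S ≡ 33 (mod 59) gives 37t ≡ 20 (mod 59), and since 37⁻¹ ≡ 8 (mod 59), t ≡ 42. Hence S ≡ 13 + 37·42 = 1567 (mod 2183).
From S ≡ 1567 (mod 2183) write S = 1567 + 2183t. Substituting into S ≡ 2 (mod 47) gives 2183t ≡ 33 (mod 47), and since 21⁻¹ ≡ 9 (mod 47), t ≡ 15. Hence S ≡ 1567 + 2183·15 = 34312 (mod 102601).
From S ≡ 34312 (mod 102601) write S = 34312 + 102601t. Substituting into S ≡ 7 (mod 8) gives 102601t ≡ 7 (mod 8), and since 1⁻¹ ≡ 1 (mod 8), t ≡ 7. Hence S ≡ 34312 + 102601·7 = 752519 (mod 820808).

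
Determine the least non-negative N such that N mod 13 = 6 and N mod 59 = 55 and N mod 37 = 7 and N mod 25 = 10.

156110

The moduli are pairwise coprime; M = 13·59·37·25 = 709475.
M/13 = 54575; 54575 ≡ 1 (mod 13), inverse 1.
M/59 = 12025; 12025 ≡ 48 (mod 59); 48·16 ≡ 1, so inverse 16.
M/37 = 19175; 19175 ≡ 9 (mod 37); 9·33 ≡ 1, so inverse 33.
M/25 = 28379; 28379 ≡ 4 (mod 25); 4·19 ≡ 1, so inverse 19.
N ≡ 6·54575·1 + 55·12025·16 + 7·19175·33 + 10·28379·19 = 20730885.
20730885 mod 709475 = 156110.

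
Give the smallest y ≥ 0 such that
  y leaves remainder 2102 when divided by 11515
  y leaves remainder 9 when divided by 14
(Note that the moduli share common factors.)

Combine the congruences pairwise.
gcd(11515, 14) = 7 and 7 | (9 − 2102), so the pair is consistent; merging gives y ≡ 13617 (mod 23030), where 23030 = lcm(11515, 14).
The solution is unique modulo lcm(11515, 14) = 23030.

13617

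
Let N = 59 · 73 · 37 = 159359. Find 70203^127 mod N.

24332

Mod 59: 70203 ≡ 52; by Fermat, exponent reduces to 127 mod 58 = 11; 52^11 ≡ 24 (mod 59).
Mod 73: 70203 ≡ 50; by Fermat, exponent reduces to 127 mod 72 = 55; 50^55 ≡ 23 (mod 73).
Mod 37: 70203 ≡ 14; by Fermat, exponent reduces to 127 mod 36 = 19; 14^19 ≡ 23 (mod 37).
Combine by CRT: x ≡ 24 (mod 59), x ≡ 23 (mod 73), x ≡ 23 (mod 37) ⇒ x ≡ 24332 (mod 159359).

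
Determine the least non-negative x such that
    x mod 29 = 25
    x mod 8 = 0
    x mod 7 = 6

The moduli are pairwise coprime; N = 29·8·7 = 1624.
N/29 = 56; 56 ≡ 27 (mod 29); 27·14 ≡ 1, so inverse 14.
N/8 = 203; 203 ≡ 3 (mod 8); 3·3 ≡ 1, so inverse 3.
N/7 = 232; 232 ≡ 1 (mod 7), inverse 1.
x ≡ 25·56·14 + 0·203·3 + 6·232·1 = 20992.
20992 mod 1624 = 1504.

1504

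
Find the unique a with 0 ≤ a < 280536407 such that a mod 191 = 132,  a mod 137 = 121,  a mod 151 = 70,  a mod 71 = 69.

The moduli are pairwise coprime; N = 191·137·151·71 = 280536407.
N/191 = 1468777; 1468777 ≡ 178 (mod 191); 178·44 ≡ 1, so inverse 44.
N/137 = 2047711; 2047711 ≡ 109 (mod 137); 109·44 ≡ 1, so inverse 44.
N/151 = 1857857; 1857857 ≡ 104 (mod 151); 104·106 ≡ 1, so inverse 106.
N/71 = 3951217; 3951217 ≡ 67 (mod 71); 67·53 ≡ 1, so inverse 53.
a ≡ 132·1468777·44 + 121·2047711·44 + 70·1857857·106 + 69·3951217·53 = 47667569689.
47667569689 mod 280536407 = 256916906.

256916906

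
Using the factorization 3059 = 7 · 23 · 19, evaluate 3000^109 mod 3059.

Mod 7: 3000 ≡ 4; by Fermat, exponent reduces to 109 mod 6 = 1; 4^1 ≡ 4 (mod 7).
Mod 23: 3000 ≡ 10; by Fermat, exponent reduces to 109 mod 22 = 21; 10^21 ≡ 7 (mod 23).
Mod 19: 3000 ≡ 17; by Fermat, exponent reduces to 109 mod 18 = 1; 17^1 ≡ 17 (mod 19).
Combine by CRT: x ≡ 4 (mod 7), x ≡ 7 (mod 23), x ≡ 17 (mod 19) ⇒ x ≡ 2468 (mod 3059).

2468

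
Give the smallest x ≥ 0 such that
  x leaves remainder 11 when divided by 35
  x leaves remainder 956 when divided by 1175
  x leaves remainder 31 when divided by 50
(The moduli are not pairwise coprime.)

9181

gcd(35, 1175) = 5 and 5 | (956 − 11), so the pair is consistent; merging gives x ≡ 956 (mod 8225), where 8225 = lcm(35, 1175).
gcd(8225, 50) = 25 and 25 | (31 − 956), so the pair is consistent; merging gives x ≡ 9181 (mod 16450), where 16450 = lcm(8225, 50).
The solution is unique modulo lcm(35, 1175, 50) = 16450.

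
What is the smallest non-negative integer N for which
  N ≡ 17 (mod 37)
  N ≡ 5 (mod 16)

From N ≡ 17 (mod 37) write N = 17 + 37t. Substituting into N ≡ 5 (mod 16) gives 37t ≡ 4 (mod 16), and since 5⁻¹ ≡ 13 (mod 16), t ≡ 4. Hence N ≡ 17 + 37·4 = 165 (mod 592).

165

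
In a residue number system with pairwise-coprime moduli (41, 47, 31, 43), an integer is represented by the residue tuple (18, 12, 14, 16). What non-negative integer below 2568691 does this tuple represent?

The moduli are pairwise coprime; N = 41·47·31·43 = 2568691.
N/41 = 62651; 62651 ≡ 3 (mod 41); 3·14 ≡ 1, so inverse 14.
N/47 = 54653; 54653 ≡ 39 (mod 47); 39·41 ≡ 1, so inverse 41.
N/31 = 82861; 82861 ≡ 29 (mod 31); 29·15 ≡ 1, so inverse 15.
N/43 = 59737; 59737 ≡ 10 (mod 43); 10·13 ≡ 1, so inverse 13.
x ≡ 18·62651·14 + 12·54653·41 + 14·82861·15 + 16·59737·13 = 72503434.
72503434 mod 2568691 = 580086.

580086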